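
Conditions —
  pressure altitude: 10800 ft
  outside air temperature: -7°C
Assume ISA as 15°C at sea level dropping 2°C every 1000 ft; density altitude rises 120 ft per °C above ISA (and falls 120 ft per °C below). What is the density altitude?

10752 ft

ISA temperature at 10800 ft = 15 − 2 × (10800/1000) = -6.6°C.
ISA deviation = -7 − (-6.6) = -0.4°C.
Density altitude = 10800 + 120 × (-0.4) = 10800 + (-48) = 10752 ft.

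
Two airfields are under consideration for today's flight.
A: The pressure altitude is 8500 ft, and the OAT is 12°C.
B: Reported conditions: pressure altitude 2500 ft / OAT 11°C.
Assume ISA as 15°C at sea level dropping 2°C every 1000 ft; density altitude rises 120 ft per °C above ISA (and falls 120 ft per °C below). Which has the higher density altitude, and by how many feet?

A by 7560 ft

A: ISA temp = -2°C, deviation +14°C, DA = 8500 + 120 × 14 = 10180 ft.
B: ISA temp = 10°C, deviation +1°C, DA = 2500 + 120 × 1 = 2620 ft.
A is higher by 10180 − 2620 = 7560 ft.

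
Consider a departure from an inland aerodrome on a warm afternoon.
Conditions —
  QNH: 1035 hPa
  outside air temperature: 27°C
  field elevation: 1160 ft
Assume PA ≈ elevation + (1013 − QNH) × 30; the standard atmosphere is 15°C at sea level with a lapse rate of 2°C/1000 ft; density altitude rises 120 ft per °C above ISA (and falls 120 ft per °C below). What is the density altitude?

Pressure altitude = 1160 + (1013 − 1035) × 30 = 1160 + (-660) = 500 ft.
ISA temperature at 500 ft = 15 − 2 × (500/1000) = 14°C.
ISA deviation = 27 − 14 = +13°C.
Density altitude = 500 + 120 × (13) = 2060 ft.

2060 ft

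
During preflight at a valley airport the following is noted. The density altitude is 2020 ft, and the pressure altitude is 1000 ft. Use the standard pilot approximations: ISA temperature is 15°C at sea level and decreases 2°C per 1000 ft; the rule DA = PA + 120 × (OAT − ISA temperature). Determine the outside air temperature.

Density altitude − pressure altitude = 2020 − 1000 = +1020 ft.
At 120 ft/°C that is an ISA deviation of 1020/120 = +8.5°C.
ISA temperature at 1000 ft = 15 − 2 × (1000/1000) = 13°C.
OAT = ISA + deviation = 13 + (+8.5) = 21.5°C.

21.5°C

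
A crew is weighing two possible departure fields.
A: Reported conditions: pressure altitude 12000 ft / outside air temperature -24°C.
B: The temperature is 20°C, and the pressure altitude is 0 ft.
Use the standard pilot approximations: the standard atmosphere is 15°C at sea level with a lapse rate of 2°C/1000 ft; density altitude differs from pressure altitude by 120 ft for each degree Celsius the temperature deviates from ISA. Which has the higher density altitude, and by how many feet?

A by 9600 ft

A: ISA temp = -9°C, deviation -15°C, DA = 12000 + 120 × (-15) = 10200 ft.
B: ISA temp = 15°C, deviation +5°C, DA = 0 + 120 × 5 = 600 ft.
A is higher by 10200 − 600 = 9600 ft.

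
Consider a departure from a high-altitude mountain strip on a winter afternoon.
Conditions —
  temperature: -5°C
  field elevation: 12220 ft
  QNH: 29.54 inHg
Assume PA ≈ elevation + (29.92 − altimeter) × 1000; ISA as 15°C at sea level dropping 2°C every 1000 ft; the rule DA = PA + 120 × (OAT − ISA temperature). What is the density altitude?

Pressure altitude = 12220 + (29.92 − 29.54) × 1000 = 12220 + (+380) = 12600 ft.
ISA temperature at 12600 ft = 15 − 2 × (12600/1000) = -10.2°C.
ISA deviation = -5 − (-10.2) = +5.2°C.
Density altitude = 12600 + 120 × (5.2) = 13224 ft.

13224 ft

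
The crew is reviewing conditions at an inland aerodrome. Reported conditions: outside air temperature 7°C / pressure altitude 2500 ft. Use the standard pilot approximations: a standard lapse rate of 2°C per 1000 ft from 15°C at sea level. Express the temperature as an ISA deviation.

ISA temperature at 2500 ft = 15 − 2 × (2500/1000) = 10°C.
Deviation = OAT − ISA = 7 − 10 = -3°C.

ISA-3°C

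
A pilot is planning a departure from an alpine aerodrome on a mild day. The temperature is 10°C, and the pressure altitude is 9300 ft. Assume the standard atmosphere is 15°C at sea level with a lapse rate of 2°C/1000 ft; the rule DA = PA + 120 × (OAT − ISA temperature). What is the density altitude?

10932 ft

ISA temperature at 9300 ft = 15 − 2 × (9300/1000) = -3.6°C.
ISA deviation = 10 − (-3.6) = +13.6°C.
Density altitude = 9300 + 120 × (13.6) = 9300 + (+1632) = 10932 ft.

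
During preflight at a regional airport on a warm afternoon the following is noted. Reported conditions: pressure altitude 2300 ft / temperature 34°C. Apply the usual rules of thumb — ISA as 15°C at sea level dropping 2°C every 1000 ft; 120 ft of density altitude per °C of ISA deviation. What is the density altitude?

5132 ft

ISA temperature at 2300 ft = 15 − 2 × (2300/1000) = 10.4°C.
ISA deviation = 34 − 10.4 = +23.6°C.
Density altitude = 2300 + 120 × (23.6) = 2300 + (+2832) = 5132 ft.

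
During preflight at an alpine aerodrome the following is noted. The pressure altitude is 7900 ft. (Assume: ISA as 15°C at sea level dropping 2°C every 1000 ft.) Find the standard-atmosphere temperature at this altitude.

ISA temperature = 15 − 2 × (7900/1000) = 15 − 15.8 = -0.8°C.

-0.8°C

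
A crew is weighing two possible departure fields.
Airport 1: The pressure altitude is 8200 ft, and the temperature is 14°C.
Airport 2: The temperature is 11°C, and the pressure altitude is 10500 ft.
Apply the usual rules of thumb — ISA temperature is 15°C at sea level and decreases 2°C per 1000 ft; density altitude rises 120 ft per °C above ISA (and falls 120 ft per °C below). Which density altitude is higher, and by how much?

Airport 1: ISA temp = -1.4°C, deviation +15.4°C, DA = 8200 + 120 × 15.4 = 10048 ft.
Airport 2: ISA temp = -6°C, deviation +17°C, DA = 10500 + 120 × 17 = 12540 ft.
Airport 2 is higher by 12540 − 10048 = 2492 ft.

Airport 2 by 2492 ft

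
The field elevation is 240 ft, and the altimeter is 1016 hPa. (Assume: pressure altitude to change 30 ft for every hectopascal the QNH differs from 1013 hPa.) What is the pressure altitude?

150 ft

Pressure correction = (1013 − 1016) × 30 = -90 ft.
Pressure altitude = 240 + (-90) = 150 ft.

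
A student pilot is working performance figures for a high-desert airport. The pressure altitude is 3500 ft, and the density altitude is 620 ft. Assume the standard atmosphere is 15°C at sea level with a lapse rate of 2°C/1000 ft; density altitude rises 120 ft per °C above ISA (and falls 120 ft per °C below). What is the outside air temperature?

Density altitude − pressure altitude = 620 − 3500 = -2880 ft.
At 120 ft/°C that is an ISA deviation of -2880/120 = -24°C.
ISA temperature at 3500 ft = 15 − 2 × (3500/1000) = 8°C.
OAT = ISA + deviation = 8 + (-24) = -16°C.

-16°C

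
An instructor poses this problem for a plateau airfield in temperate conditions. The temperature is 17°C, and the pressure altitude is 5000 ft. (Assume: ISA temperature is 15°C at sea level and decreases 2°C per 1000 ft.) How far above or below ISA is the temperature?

ISA+12°C

ISA temperature at 5000 ft = 15 − 2 × (5000/1000) = 5°C.
Deviation = OAT − ISA = 17 − 5 = +12°C.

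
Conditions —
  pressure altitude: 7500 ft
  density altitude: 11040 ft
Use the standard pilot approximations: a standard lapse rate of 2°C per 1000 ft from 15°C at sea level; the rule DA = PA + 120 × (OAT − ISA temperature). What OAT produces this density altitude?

Density altitude − pressure altitude = 11040 − 7500 = +3540 ft.
At 120 ft/°C that is an ISA deviation of 3540/120 = +29.5°C.
ISA temperature at 7500 ft = 15 − 2 × (7500/1000) = 0°C.
OAT = ISA + deviation = 0 + (+29.5) = 29.5°C.

29.5°C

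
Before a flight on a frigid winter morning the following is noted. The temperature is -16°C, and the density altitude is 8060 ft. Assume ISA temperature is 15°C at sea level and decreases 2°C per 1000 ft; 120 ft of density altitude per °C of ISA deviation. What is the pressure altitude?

9500 ft

DA = PA + 120 × (OAT − (15 − 2·PA/1000)) = PA + 120·OAT − 1800 + 0.24·PA = 1.24·PA + 120·OAT − 1800.
So 1.24·PA = 8060 − 120 × (-16) + 1800 = 11780.
PA = 11780 / 1.24 = 9500 ft.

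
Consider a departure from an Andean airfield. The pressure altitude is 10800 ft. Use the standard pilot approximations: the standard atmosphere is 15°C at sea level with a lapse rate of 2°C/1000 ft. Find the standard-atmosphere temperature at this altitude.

-6.6°C

ISA temperature = 15 − 2 × (10800/1000) = 15 − 21.6 = -6.6°C.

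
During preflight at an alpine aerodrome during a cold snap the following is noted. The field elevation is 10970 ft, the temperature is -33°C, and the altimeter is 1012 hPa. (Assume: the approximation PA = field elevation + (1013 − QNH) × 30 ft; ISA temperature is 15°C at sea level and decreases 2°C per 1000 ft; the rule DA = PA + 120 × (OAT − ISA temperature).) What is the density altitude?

Pressure altitude = 10970 + (1013 − 1012) × 30 = 10970 + (+30) = 11000 ft.
ISA temperature at 11000 ft = 15 − 2 × (11000/1000) = -7°C.
ISA deviation = -33 − (-7) = -26°C.
Density altitude = 11000 + 120 × (-26) = 7880 ft.

7880 ft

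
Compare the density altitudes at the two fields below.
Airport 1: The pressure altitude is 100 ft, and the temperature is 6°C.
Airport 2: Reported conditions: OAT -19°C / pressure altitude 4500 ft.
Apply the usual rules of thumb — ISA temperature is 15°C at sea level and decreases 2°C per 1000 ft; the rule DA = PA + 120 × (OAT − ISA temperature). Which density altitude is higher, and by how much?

Airport 1: ISA temp = 14.8°C, deviation -8.8°C, DA = 100 + 120 × (-8.8) = -956 ft.
Airport 2: ISA temp = 6°C, deviation -25°C, DA = 4500 + 120 × (-25) = 1500 ft.
Airport 2 is higher by 1500 − (-956) = 2456 ft.

Airport 2 by 2456 ft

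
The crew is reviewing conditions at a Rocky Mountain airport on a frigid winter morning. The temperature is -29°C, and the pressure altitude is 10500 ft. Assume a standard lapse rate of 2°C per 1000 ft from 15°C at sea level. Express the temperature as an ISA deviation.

ISA-23°C

ISA temperature at 10500 ft = 15 − 2 × (10500/1000) = -6°C.
Deviation = OAT − ISA = -29 − (-6) = -23°C.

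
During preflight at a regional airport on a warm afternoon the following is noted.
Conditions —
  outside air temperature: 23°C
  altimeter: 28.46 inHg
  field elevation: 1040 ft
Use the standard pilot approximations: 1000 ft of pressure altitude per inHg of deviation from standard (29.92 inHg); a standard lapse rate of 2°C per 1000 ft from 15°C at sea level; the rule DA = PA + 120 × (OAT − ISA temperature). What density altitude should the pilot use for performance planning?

4060 ft

Pressure altitude = 1040 + (29.92 − 28.46) × 1000 = 1040 + (+1460) = 2500 ft.
ISA temperature at 2500 ft = 15 − 2 × (2500/1000) = 10°C.
ISA deviation = 23 − 10 = +13°C.
Density altitude = 2500 + 120 × (13) = 4060 ft.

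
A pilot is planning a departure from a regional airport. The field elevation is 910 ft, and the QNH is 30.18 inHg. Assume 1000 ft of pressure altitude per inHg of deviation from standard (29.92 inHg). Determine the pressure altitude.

Pressure correction = (29.92 − 30.18) × 1000 = -260 ft.
Pressure altitude = 910 + (-260) = 650 ft.

650 ft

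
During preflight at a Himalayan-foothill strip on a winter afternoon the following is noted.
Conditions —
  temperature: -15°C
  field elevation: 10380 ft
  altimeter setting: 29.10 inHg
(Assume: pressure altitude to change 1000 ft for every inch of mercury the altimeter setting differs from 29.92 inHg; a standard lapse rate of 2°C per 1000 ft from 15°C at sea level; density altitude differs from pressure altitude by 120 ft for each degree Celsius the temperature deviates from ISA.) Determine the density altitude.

Pressure altitude = 10380 + (29.92 − 29.10) × 1000 = 10380 + (+820) = 11200 ft.
ISA temperature at 11200 ft = 15 − 2 × (11200/1000) = -7.4°C.
ISA deviation = -15 − (-7.4) = -7.6°C.
Density altitude = 11200 + 120 × (-7.6) = 10288 ft.

10288 ft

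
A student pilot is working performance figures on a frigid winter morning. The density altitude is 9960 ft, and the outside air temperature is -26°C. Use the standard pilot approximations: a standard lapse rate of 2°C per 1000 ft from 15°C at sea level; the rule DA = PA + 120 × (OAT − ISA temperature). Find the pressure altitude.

12000 ft

DA = PA + 120 × (OAT − (15 − 2·PA/1000)) = PA + 120·OAT − 1800 + 0.24·PA = 1.24·PA + 120·OAT − 1800.
So 1.24·PA = 9960 − 120 × (-26) + 1800 = 14880.
PA = 14880 / 1.24 = 12000 ft.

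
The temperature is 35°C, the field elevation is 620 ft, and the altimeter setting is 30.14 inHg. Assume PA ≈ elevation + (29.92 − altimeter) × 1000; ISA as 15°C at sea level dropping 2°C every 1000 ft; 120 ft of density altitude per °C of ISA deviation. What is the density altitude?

2896 ft

Pressure altitude = 620 + (29.92 − 30.14) × 1000 = 620 + (-220) = 400 ft.
ISA temperature at 400 ft = 15 − 2 × (400/1000) = 14.2°C.
ISA deviation = 35 − 14.2 = +20.8°C.
Density altitude = 400 + 120 × (20.8) = 2896 ft.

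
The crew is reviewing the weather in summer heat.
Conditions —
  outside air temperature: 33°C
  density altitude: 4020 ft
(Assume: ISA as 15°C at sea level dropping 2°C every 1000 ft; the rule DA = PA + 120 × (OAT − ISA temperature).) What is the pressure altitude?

DA = PA + 120 × (OAT − (15 − 2·PA/1000)) = PA + 120·OAT − 1800 + 0.24·PA = 1.24·PA + 120·OAT − 1800.
So 1.24·PA = 4020 − 120 × 33 + 1800 = 1860.
PA = 1860 / 1.24 = 1500 ft.

1500 ft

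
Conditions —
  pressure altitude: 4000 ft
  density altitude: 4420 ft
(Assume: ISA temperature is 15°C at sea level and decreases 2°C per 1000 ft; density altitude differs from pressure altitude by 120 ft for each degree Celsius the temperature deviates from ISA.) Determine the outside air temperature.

10.5°C

Density altitude − pressure altitude = 4420 − 4000 = +420 ft.
At 120 ft/°C that is an ISA deviation of 420/120 = +3.5°C.
ISA temperature at 4000 ft = 15 − 2 × (4000/1000) = 7°C.
OAT = ISA + deviation = 7 + (+3.5) = 10.5°C.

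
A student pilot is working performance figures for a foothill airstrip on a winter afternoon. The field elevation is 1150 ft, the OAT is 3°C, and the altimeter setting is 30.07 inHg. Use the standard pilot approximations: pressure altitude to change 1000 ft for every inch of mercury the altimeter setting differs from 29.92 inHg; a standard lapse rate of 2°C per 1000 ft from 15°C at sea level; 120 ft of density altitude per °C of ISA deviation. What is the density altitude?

Pressure altitude = 1150 + (29.92 − 30.07) × 1000 = 1150 + (-150) = 1000 ft.
ISA temperature at 1000 ft = 15 − 2 × (1000/1000) = 13°C.
ISA deviation = 3 − 13 = -10°C.
Density altitude = 1000 + 120 × (-10) = -200 ft.

-200 ft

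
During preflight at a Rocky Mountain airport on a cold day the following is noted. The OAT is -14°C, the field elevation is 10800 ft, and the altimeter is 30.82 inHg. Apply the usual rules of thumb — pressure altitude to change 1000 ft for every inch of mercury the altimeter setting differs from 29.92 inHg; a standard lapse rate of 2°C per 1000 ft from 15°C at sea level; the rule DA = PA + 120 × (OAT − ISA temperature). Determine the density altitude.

Pressure altitude = 10800 + (29.92 − 30.82) × 1000 = 10800 + (-900) = 9900 ft.
ISA temperature at 9900 ft = 15 − 2 × (9900/1000) = -4.8°C.
ISA deviation = -14 − (-4.8) = -9.2°C.
Density altitude = 9900 + 120 × (-9.2) = 8796 ft.

8796 ft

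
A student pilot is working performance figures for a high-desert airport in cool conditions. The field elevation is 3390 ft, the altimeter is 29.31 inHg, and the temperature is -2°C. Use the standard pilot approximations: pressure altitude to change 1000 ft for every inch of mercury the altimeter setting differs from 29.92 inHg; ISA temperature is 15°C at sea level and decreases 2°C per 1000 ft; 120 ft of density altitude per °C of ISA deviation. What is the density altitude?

Pressure altitude = 3390 + (29.92 − 29.31) × 1000 = 3390 + (+610) = 4000 ft.
ISA temperature at 4000 ft = 15 − 2 × (4000/1000) = 7°C.
ISA deviation = -2 − 7 = -9°C.
Density altitude = 4000 + 120 × (-9) = 2920 ft.

2920 ft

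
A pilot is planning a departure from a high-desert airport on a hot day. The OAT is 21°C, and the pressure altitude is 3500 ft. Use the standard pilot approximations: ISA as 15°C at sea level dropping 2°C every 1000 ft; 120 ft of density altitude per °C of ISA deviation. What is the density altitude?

ISA temperature at 3500 ft = 15 − 2 × (3500/1000) = 8°C.
ISA deviation = 21 − 8 = +13°C.
Density altitude = 3500 + 120 × (13) = 3500 + (+1560) = 5060 ft.

5060 ft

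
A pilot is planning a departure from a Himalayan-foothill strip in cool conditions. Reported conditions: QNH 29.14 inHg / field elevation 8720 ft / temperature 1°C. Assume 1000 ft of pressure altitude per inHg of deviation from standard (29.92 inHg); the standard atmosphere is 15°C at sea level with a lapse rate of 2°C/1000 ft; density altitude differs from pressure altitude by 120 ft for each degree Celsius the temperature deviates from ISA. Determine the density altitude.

10100 ft

Pressure altitude = 8720 + (29.92 − 29.14) × 1000 = 8720 + (+780) = 9500 ft.
ISA temperature at 9500 ft = 15 − 2 × (9500/1000) = -4°C.
ISA deviation = 1 − (-4) = +5°C.
Density altitude = 9500 + 120 × (5) = 10100 ft.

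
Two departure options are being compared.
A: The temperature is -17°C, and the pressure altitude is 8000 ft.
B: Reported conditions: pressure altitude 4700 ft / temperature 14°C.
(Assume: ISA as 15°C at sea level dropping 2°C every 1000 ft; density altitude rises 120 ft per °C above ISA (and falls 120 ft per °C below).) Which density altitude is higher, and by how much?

A: ISA temp = -1°C, deviation -16°C, DA = 8000 + 120 × (-16) = 6080 ft.
B: ISA temp = 5.6°C, deviation +8.4°C, DA = 4700 + 120 × 8.4 = 5708 ft.
A is higher by 6080 − 5708 = 372 ft.

A by 372 ft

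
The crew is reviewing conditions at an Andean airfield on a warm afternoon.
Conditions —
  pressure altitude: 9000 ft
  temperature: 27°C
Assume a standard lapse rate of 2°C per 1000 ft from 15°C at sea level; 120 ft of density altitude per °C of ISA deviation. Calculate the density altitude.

ISA temperature at 9000 ft = 15 − 2 × (9000/1000) = -3°C.
ISA deviation = 27 − (-3) = +30°C.
Density altitude = 9000 + 120 × (30) = 9000 + (+3600) = 12600 ft.

12600 ft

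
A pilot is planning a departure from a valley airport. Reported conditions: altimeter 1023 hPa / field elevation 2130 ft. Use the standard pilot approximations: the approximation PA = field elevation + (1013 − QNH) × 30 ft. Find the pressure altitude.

1830 ft

Pressure correction = (1013 − 1023) × 30 = -300 ft.
Pressure altitude = 2130 + (-300) = 1830 ft.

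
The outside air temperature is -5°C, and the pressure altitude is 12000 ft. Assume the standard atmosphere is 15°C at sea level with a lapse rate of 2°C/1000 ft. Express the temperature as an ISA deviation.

ISA+4°C

ISA temperature at 12000 ft = 15 − 2 × (12000/1000) = -9°C.
Deviation = OAT − ISA = -5 − (-9) = +4°C.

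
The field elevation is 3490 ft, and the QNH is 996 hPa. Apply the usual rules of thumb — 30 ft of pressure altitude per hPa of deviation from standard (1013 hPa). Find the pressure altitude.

4000 ft

Pressure correction = (1013 − 996) × 30 = +510 ft.
Pressure altitude = 3490 + (+510) = 4000 ft.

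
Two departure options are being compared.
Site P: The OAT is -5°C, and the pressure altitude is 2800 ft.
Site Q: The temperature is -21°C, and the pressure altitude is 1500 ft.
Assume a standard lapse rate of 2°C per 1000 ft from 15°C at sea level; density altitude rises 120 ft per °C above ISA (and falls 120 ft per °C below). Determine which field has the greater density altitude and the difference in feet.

Site P: ISA temp = 9.4°C, deviation -14.4°C, DA = 2800 + 120 × (-14.4) = 1072 ft.
Site Q: ISA temp = 12°C, deviation -33°C, DA = 1500 + 120 × (-33) = -2460 ft.
Site P is higher by 1072 − (-2460) = 3532 ft.

Site P by 3532 ft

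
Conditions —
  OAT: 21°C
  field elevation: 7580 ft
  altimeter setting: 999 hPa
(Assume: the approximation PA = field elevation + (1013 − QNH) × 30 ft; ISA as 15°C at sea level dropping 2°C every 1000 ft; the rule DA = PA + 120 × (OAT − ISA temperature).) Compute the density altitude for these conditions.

10640 ft

Pressure altitude = 7580 + (1013 − 999) × 30 = 7580 + (+420) = 8000 ft.
ISA temperature at 8000 ft = 15 − 2 × (8000/1000) = -1°C.
ISA deviation = 21 − (-1) = +22°C.
Density altitude = 8000 + 120 × (22) = 10640 ft.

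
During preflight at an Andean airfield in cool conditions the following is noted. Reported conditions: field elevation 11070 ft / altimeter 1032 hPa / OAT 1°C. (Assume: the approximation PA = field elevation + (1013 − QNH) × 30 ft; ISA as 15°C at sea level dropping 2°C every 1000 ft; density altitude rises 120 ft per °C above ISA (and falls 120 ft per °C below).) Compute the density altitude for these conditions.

Pressure altitude = 11070 + (1013 − 1032) × 30 = 11070 + (-570) = 10500 ft.
ISA temperature at 10500 ft = 15 − 2 × (10500/1000) = -6°C.
ISA deviation = 1 − (-6) = +7°C.
Density altitude = 10500 + 120 × (7) = 11340 ft.

11340 ft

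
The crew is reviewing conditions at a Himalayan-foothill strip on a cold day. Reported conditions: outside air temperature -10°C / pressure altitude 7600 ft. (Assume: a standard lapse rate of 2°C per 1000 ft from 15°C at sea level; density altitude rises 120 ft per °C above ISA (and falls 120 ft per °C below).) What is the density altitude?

ISA temperature at 7600 ft = 15 − 2 × (7600/1000) = -0.2°C.
ISA deviation = -10 − (-0.2) = -9.8°C.
Density altitude = 7600 + 120 × (-9.8) = 7600 + (-1176) = 6424 ft.

6424 ft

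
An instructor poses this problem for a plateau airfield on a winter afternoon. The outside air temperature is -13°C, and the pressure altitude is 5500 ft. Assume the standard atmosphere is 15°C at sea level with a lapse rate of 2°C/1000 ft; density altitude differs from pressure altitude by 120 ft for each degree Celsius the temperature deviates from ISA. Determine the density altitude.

3460 ft

ISA temperature at 5500 ft = 15 − 2 × (5500/1000) = 4°C.
ISA deviation = -13 − 4 = -17°C.
Density altitude = 5500 + 120 × (-17) = 5500 + (-2040) = 3460 ft.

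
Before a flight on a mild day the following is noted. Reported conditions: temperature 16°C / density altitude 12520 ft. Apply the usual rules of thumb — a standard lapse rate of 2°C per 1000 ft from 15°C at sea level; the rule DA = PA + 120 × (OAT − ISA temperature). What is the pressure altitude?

10000 ft

DA = PA + 120 × (OAT − (15 − 2·PA/1000)) = PA + 120·OAT − 1800 + 0.24·PA = 1.24·PA + 120·OAT − 1800.
So 1.24·PA = 12520 − 120 × 16 + 1800 = 12400.
PA = 12400 / 1.24 = 10000 ft.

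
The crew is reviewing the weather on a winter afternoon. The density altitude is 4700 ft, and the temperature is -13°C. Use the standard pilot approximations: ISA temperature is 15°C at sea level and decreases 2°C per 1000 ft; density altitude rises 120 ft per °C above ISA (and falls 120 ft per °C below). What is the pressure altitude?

DA = PA + 120 × (OAT − (15 − 2·PA/1000)) = PA + 120·OAT − 1800 + 0.24·PA = 1.24·PA + 120·OAT − 1800.
So 1.24·PA = 4700 − 120 × (-13) + 1800 = 8060.
PA = 8060 / 1.24 = 6500 ft.

6500 ft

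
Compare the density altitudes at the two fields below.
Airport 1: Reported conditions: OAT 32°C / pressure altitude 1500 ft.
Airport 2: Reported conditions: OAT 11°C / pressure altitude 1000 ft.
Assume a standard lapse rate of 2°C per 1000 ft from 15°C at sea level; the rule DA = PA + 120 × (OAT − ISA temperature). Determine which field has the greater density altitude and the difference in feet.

Airport 1 by 3140 ft

Airport 1: ISA temp = 12°C, deviation +20°C, DA = 1500 + 120 × 20 = 3900 ft.
Airport 2: ISA temp = 13°C, deviation -2°C, DA = 1000 + 120 × (-2) = 760 ft.
Airport 1 is higher by 3900 − 760 = 3140 ft.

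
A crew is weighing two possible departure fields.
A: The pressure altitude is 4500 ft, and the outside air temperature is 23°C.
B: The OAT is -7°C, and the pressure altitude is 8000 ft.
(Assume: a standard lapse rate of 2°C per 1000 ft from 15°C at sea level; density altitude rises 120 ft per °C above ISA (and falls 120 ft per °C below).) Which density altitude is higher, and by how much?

B by 740 ft

A: ISA temp = 6°C, deviation +17°C, DA = 4500 + 120 × 17 = 6540 ft.
B: ISA temp = -1°C, deviation -6°C, DA = 8000 + 120 × (-6) = 7280 ft.
B is higher by 7280 − 6540 = 740 ft.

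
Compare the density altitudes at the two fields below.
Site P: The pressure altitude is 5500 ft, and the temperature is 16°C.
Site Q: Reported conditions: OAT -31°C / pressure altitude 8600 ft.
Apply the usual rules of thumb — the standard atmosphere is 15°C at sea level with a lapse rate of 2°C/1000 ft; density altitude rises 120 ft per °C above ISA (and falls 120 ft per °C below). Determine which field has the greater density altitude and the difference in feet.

Site P by 1796 ft

Site P: ISA temp = 4°C, deviation +12°C, DA = 5500 + 120 × 12 = 6940 ft.
Site Q: ISA temp = -2.2°C, deviation -28.8°C, DA = 8600 + 120 × (-28.8) = 5144 ft.
Site P is higher by 6940 − 5144 = 1796 ft.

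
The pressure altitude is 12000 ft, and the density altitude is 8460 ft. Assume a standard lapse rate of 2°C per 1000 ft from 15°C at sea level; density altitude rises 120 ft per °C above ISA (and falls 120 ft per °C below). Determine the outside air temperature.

-38.5°C

Density altitude − pressure altitude = 8460 − 12000 = -3540 ft.
At 120 ft/°C that is an ISA deviation of -3540/120 = -29.5°C.
ISA temperature at 12000 ft = 15 − 2 × (12000/1000) = -9°C.
OAT = ISA + deviation = -9 + (-29.5) = -38.5°C.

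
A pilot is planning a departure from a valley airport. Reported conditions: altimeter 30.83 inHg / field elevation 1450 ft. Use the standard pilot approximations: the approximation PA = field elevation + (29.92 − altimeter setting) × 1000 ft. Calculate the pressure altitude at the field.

Pressure correction = (29.92 − 30.83) × 1000 = -910 ft.
Pressure altitude = 1450 + (-910) = 540 ft.

540 ft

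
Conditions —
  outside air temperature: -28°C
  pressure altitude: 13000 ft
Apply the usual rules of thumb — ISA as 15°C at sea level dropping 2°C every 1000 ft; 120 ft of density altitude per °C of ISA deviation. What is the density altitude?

ISA temperature at 13000 ft = 15 − 2 × (13000/1000) = -11°C.
ISA deviation = -28 − (-11) = -17°C.
Density altitude = 13000 + 120 × (-17) = 13000 + (-2040) = 10960 ft.

10960 ft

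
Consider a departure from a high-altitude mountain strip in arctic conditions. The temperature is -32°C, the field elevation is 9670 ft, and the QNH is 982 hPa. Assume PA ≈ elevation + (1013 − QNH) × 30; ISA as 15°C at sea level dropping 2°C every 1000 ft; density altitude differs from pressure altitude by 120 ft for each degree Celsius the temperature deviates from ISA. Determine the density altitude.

Pressure altitude = 9670 + (1013 − 982) × 30 = 9670 + (+930) = 10600 ft.
ISA temperature at 10600 ft = 15 − 2 × (10600/1000) = -6.2°C.
ISA deviation = -32 − (-6.2) = -25.8°C.
Density altitude = 10600 + 120 × (-25.8) = 7504 ft.

7504 ft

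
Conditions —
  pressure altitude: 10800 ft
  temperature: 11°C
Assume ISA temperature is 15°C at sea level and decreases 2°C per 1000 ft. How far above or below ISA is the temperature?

ISA temperature at 10800 ft = 15 − 2 × (10800/1000) = -6.6°C.
Deviation = OAT − ISA = 11 − (-6.6) = +17.6°C.

ISA+17.6°C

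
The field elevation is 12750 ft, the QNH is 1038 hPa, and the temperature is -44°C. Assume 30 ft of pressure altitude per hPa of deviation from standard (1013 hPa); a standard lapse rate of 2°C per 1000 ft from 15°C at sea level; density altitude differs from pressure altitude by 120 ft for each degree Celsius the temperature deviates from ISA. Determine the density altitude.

7800 ft

Pressure altitude = 12750 + (1013 − 1038) × 30 = 12750 + (-750) = 12000 ft.
ISA temperature at 12000 ft = 15 − 2 × (12000/1000) = -9°C.
ISA deviation = -44 − (-9) = -35°C.
Density altitude = 12000 + 120 × (-35) = 7800 ft.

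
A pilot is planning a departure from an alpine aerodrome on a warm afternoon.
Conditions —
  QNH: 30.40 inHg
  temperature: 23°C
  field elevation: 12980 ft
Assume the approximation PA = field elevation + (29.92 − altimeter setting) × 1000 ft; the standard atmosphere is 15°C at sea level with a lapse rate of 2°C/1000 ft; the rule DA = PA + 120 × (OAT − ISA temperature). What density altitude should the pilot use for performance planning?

Pressure altitude = 12980 + (29.92 − 30.40) × 1000 = 12980 + (-480) = 12500 ft.
ISA temperature at 12500 ft = 15 − 2 × (12500/1000) = -10°C.
ISA deviation = 23 − (-10) = +33°C.
Density altitude = 12500 + 120 × (33) = 16460 ft.

16460 ft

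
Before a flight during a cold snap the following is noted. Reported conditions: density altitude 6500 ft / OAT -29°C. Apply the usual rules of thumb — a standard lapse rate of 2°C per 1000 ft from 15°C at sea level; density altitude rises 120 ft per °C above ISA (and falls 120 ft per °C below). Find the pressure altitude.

DA = PA + 120 × (OAT − (15 − 2·PA/1000)) = PA + 120·OAT − 1800 + 0.24·PA = 1.24·PA + 120·OAT − 1800.
So 1.24·PA = 6500 − 120 × (-29) + 1800 = 11780.
PA = 11780 / 1.24 = 9500 ft.

9500 ft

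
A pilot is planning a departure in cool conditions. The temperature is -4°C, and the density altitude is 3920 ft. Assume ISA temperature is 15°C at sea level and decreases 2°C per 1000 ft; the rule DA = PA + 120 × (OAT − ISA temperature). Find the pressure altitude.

5000 ft

DA = PA + 120 × (OAT − (15 − 2·PA/1000)) = PA + 120·OAT − 1800 + 0.24·PA = 1.24·PA + 120·OAT − 1800.
So 1.24·PA = 3920 − 120 × (-4) + 1800 = 6200.
PA = 6200 / 1.24 = 5000 ft.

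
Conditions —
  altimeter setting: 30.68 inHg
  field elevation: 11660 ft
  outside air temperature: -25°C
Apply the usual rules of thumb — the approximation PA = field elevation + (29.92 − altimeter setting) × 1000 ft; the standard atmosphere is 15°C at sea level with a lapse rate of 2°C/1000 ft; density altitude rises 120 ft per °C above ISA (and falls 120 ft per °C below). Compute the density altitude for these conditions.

Pressure altitude = 11660 + (29.92 − 30.68) × 1000 = 11660 + (-760) = 10900 ft.
ISA temperature at 10900 ft = 15 − 2 × (10900/1000) = -6.8°C.
ISA deviation = -25 − (-6.8) = -18.2°C.
Density altitude = 10900 + 120 × (-18.2) = 8716 ft.

8716 ft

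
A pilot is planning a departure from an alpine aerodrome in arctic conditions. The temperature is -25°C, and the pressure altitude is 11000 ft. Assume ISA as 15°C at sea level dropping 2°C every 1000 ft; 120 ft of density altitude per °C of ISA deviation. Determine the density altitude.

8840 ft

ISA temperature at 11000 ft = 15 − 2 × (11000/1000) = -7°C.
ISA deviation = -25 − (-7) = -18°C.
Density altitude = 11000 + 120 × (-18) = 11000 + (-2160) = 8840 ft.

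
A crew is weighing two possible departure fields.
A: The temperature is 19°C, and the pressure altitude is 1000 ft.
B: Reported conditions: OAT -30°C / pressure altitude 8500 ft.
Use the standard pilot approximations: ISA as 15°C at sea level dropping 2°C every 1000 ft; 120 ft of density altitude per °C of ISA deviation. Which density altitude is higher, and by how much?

A: ISA temp = 13°C, deviation +6°C, DA = 1000 + 120 × 6 = 1720 ft.
B: ISA temp = -2°C, deviation -28°C, DA = 8500 + 120 × (-28) = 5140 ft.
B is higher by 5140 − 1720 = 3420 ft.

B by 3420 ft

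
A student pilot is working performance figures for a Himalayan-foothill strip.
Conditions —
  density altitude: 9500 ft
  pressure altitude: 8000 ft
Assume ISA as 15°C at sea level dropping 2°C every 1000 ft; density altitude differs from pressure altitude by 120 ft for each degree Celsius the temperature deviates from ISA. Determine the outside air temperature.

11.5°C

Density altitude − pressure altitude = 9500 − 8000 = +1500 ft.
At 120 ft/°C that is an ISA deviation of 1500/120 = +12.5°C.
ISA temperature at 8000 ft = 15 − 2 × (8000/1000) = -1°C.
OAT = ISA + deviation = -1 + (+12.5) = 11.5°C.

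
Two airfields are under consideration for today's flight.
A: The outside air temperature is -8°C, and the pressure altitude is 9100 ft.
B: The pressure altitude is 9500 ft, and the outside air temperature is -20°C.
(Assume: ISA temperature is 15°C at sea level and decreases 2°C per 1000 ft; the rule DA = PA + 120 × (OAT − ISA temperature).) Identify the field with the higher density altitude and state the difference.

A by 944 ft

A: ISA temp = -3.2°C, deviation -4.8°C, DA = 9100 + 120 × (-4.8) = 8524 ft.
B: ISA temp = -4°C, deviation -16°C, DA = 9500 + 120 × (-16) = 7580 ft.
A is higher by 8524 − 7580 = 944 ft.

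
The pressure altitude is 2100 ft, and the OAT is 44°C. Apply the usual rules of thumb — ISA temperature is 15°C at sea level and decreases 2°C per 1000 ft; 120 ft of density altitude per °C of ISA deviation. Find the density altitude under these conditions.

ISA temperature at 2100 ft = 15 − 2 × (2100/1000) = 10.8°C.
ISA deviation = 44 − 10.8 = +33.2°C.
Density altitude = 2100 + 120 × (33.2) = 2100 + (+3984) = 6084 ft.

6084 ft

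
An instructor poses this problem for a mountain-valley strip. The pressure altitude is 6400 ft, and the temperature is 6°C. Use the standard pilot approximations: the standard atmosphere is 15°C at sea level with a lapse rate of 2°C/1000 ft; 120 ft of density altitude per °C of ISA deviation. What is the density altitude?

6856 ft

ISA temperature at 6400 ft = 15 − 2 × (6400/1000) = 2.2°C.
ISA deviation = 6 − 2.2 = +3.8°C.
Density altitude = 6400 + 120 × (3.8) = 6400 + (+456) = 6856 ft.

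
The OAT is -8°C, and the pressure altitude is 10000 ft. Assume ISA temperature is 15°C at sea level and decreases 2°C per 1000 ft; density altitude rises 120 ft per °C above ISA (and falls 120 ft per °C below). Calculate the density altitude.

ISA temperature at 10000 ft = 15 − 2 × (10000/1000) = -5°C.
ISA deviation = -8 − (-5) = -3°C.
Density altitude = 10000 + 120 × (-3) = 10000 + (-360) = 9640 ft.

9640 ft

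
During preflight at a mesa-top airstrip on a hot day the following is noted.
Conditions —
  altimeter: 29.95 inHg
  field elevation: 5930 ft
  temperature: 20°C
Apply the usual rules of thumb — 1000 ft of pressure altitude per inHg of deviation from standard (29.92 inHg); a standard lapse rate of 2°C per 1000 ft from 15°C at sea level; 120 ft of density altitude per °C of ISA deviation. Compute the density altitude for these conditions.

7916 ft

Pressure altitude = 5930 + (29.92 − 29.95) × 1000 = 5930 + (-30) = 5900 ft.
ISA temperature at 5900 ft = 15 − 2 × (5900/1000) = 3.2°C.
ISA deviation = 20 − 3.2 = +16.8°C.
Density altitude = 5900 + 120 × (16.8) = 7916 ft.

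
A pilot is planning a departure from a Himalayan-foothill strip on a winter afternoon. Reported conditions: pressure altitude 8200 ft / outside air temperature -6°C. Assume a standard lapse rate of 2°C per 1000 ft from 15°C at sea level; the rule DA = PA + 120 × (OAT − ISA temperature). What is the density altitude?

7648 ft

ISA temperature at 8200 ft = 15 − 2 × (8200/1000) = -1.4°C.
ISA deviation = -6 − (-1.4) = -4.6°C.
Density altitude = 8200 + 120 × (-4.6) = 8200 + (-552) = 7648 ft.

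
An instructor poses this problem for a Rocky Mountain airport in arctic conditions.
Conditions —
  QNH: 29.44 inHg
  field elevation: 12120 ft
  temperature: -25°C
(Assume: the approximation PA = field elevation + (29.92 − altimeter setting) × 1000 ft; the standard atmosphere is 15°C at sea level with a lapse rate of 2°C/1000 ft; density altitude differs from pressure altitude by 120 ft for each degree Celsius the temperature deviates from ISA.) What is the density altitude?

10824 ft

Pressure altitude = 12120 + (29.92 − 29.44) × 1000 = 12120 + (+480) = 12600 ft.
ISA temperature at 12600 ft = 15 − 2 × (12600/1000) = -10.2°C.
ISA deviation = -25 − (-10.2) = -14.8°C.
Density altitude = 12600 + 120 × (-14.8) = 10824 ft.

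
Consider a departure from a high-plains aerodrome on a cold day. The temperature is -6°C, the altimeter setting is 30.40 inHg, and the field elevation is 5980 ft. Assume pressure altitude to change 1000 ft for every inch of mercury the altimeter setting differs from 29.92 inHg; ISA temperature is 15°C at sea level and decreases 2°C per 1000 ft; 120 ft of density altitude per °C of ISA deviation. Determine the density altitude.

4300 ft

Pressure altitude = 5980 + (29.92 − 30.40) × 1000 = 5980 + (-480) = 5500 ft.
ISA temperature at 5500 ft = 15 − 2 × (5500/1000) = 4°C.
ISA deviation = -6 − 4 = -10°C.
Density altitude = 5500 + 120 × (-10) = 4300 ft.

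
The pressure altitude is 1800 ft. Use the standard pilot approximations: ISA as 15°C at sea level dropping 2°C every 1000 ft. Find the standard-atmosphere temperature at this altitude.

11.4°C

ISA temperature = 15 − 2 × (1800/1000) = 15 − 3.6 = 11.4°C.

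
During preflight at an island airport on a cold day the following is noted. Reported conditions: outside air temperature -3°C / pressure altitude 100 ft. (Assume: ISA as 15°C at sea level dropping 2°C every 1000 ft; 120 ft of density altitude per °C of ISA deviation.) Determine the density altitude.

ISA temperature at 100 ft = 15 − 2 × (100/1000) = 14.8°C.
ISA deviation = -3 − 14.8 = -17.8°C.
Density altitude = 100 + 120 × (-17.8) = 100 + (-2136) = -2036 ft.

-2036 ft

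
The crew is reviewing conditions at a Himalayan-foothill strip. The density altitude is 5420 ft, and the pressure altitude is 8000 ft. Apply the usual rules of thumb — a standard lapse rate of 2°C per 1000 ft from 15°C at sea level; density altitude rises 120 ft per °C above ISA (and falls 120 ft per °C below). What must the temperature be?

-22.5°C

Density altitude − pressure altitude = 5420 − 8000 = -2580 ft.
At 120 ft/°C that is an ISA deviation of -2580/120 = -21.5°C.
ISA temperature at 8000 ft = 15 − 2 × (8000/1000) = -1°C.
OAT = ISA + deviation = -1 + (-21.5) = -22.5°C.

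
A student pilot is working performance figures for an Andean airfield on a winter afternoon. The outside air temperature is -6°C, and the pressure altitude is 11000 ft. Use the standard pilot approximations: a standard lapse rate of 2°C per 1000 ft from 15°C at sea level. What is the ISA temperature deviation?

ISA+1°C

ISA temperature at 11000 ft = 15 − 2 × (11000/1000) = -7°C.
Deviation = OAT − ISA = -6 − (-7) = +1°C.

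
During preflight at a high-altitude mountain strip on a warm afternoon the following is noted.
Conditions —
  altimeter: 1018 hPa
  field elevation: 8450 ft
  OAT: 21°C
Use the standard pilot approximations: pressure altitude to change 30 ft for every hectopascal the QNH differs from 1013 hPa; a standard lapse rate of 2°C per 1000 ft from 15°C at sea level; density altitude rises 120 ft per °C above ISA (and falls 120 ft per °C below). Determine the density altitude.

Pressure altitude = 8450 + (1013 − 1018) × 30 = 8450 + (-150) = 8300 ft.
ISA temperature at 8300 ft = 15 − 2 × (8300/1000) = -1.6°C.
ISA deviation = 21 − (-1.6) = +22.6°C.
Density altitude = 8300 + 120 × (22.6) = 11012 ft.

11012 ft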